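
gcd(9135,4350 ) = 435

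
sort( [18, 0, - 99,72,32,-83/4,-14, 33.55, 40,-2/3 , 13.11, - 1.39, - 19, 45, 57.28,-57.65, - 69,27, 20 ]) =[ - 99, - 69, - 57.65, - 83/4, - 19, - 14 , - 1.39, - 2/3,0, 13.11,  18, 20,27, 32, 33.55,40,45 , 57.28 , 72]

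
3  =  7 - 4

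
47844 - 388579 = - 340735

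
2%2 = 0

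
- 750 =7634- 8384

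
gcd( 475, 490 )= 5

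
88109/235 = 374 + 219/235 =374.93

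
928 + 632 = 1560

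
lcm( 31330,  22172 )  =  1441180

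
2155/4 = 2155/4=538.75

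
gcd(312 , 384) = 24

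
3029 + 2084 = 5113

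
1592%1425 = 167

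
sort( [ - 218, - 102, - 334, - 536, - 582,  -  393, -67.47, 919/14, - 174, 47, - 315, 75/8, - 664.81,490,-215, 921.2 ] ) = [ - 664.81, - 582,- 536, - 393, - 334, - 315, - 218,-215,  -  174, - 102, - 67.47,75/8, 47,919/14,490,921.2]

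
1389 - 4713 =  - 3324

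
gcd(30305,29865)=55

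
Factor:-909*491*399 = -178081281 = - 3^3*7^1*19^1 *101^1*491^1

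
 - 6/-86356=3/43178 = 0.00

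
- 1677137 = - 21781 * 77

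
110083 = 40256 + 69827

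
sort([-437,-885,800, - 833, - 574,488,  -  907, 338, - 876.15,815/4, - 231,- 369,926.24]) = [ - 907, - 885, - 876.15,  -  833,  -  574,-437, - 369,- 231, 815/4, 338, 488, 800, 926.24]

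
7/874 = 7/874 =0.01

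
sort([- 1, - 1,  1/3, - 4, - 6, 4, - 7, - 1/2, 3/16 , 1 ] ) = [-7, - 6,- 4,-1,  -  1,-1/2,3/16 , 1/3,1,  4 ]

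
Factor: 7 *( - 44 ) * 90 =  - 2^3*3^2*5^1*7^1*11^1=- 27720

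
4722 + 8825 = 13547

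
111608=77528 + 34080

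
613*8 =4904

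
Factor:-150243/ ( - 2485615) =3^1 *5^(  -  1) * 11^(- 1 )*43^(-1)*61^1*821^1*1051^( - 1)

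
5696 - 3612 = 2084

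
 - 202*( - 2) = 404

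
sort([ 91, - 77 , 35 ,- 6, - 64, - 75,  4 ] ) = [ - 77, - 75 , - 64,-6, 4, 35, 91 ] 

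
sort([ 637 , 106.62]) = [106.62,637 ] 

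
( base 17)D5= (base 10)226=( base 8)342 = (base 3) 22101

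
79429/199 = 399 +28/199 = 399.14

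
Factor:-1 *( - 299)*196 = 58604 = 2^2*7^2 * 13^1*23^1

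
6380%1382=852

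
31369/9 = 3485 + 4/9 = 3485.44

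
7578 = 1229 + 6349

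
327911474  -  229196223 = 98715251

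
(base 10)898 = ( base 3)1020021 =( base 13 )541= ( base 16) 382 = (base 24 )1DA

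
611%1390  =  611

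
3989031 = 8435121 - 4446090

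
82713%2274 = 849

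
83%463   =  83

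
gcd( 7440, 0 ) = 7440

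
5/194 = 5/194 = 0.03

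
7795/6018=7795/6018 = 1.30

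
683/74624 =683/74624= 0.01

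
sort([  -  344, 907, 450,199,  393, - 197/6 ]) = [- 344,-197/6, 199,393,  450,907 ] 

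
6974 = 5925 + 1049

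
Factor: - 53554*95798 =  - 2^2*19^1 * 2521^1*26777^1=-  5130366092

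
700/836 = 175/209 = 0.84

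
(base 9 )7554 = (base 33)53d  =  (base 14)204d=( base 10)5557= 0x15B5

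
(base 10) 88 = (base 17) 53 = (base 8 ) 130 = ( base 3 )10021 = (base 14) 64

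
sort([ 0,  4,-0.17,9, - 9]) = [-9, - 0.17,  0,4 , 9]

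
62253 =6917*9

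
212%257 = 212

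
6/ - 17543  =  -1 + 17537/17543 = -0.00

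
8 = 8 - 0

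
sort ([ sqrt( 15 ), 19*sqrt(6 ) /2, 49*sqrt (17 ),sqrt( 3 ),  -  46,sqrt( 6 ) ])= [ - 46, sqrt ( 3), sqrt (6),sqrt( 15) , 19  *sqrt ( 6 ) /2,  49*sqrt (17 ) ]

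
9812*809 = 7937908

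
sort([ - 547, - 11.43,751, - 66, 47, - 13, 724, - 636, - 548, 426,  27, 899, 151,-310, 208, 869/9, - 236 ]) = [ - 636, - 548, - 547,-310,-236, - 66, - 13, - 11.43, 27 , 47, 869/9,151 , 208,426 , 724, 751,  899] 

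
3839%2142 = 1697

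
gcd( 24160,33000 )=40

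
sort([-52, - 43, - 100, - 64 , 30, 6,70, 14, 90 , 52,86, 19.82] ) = [ - 100 , - 64, - 52, - 43, 6,  14 , 19.82 , 30,52, 70, 86,90] 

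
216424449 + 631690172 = 848114621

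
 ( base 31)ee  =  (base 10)448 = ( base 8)700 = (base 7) 1210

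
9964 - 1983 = 7981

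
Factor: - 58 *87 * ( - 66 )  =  2^2*3^2*11^1*29^2 = 333036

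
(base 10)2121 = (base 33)1V9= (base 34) 1sd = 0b100001001001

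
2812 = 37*76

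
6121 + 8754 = 14875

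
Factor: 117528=2^3*  3^1*59^1*83^1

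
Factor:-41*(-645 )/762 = 8815/254 = 2^ ( - 1 )*5^1*41^1* 43^1* 127^( - 1 )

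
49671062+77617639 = 127288701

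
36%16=4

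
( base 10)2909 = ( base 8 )5535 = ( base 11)2205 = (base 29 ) 3D9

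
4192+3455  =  7647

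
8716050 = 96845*90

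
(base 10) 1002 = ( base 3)1101010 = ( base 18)31C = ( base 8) 1752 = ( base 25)1F2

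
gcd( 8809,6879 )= 1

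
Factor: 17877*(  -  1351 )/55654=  - 2^ ( - 1)*3^1*7^1*59^1 *101^1*193^1 * 27827^( - 1) = - 24151827/55654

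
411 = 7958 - 7547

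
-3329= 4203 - 7532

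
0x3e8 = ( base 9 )1331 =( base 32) v8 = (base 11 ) 82a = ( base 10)1000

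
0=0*6278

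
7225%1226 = 1095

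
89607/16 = 5600 + 7/16 = 5600.44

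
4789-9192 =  - 4403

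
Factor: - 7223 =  - 31^1* 233^1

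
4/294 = 2/147 =0.01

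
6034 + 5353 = 11387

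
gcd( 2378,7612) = 2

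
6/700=3/350 = 0.01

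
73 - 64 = 9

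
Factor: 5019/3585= 5^( - 1)* 7^1 = 7/5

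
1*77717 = 77717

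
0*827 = 0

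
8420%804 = 380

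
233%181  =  52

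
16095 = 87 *185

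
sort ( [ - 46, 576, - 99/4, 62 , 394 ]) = [ - 46,- 99/4,62,394,576 ] 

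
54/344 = 27/172= 0.16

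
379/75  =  379/75 = 5.05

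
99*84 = 8316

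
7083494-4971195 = 2112299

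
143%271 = 143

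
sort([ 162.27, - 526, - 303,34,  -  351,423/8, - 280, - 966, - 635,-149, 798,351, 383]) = [ - 966, - 635, - 526, - 351 , -303 , - 280, - 149, 34, 423/8,162.27, 351 , 383, 798]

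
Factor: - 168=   -2^3*3^1 *7^1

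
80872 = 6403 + 74469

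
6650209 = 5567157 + 1083052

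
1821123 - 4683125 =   -  2862002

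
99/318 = 33/106  =  0.31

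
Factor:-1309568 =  - 2^7 *13^1*787^1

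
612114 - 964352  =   - 352238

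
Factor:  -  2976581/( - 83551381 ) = 17^1*311^1 * 563^1*83551381^ (-1)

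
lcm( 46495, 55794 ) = 278970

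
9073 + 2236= 11309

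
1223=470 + 753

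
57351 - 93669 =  - 36318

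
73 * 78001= 5694073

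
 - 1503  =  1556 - 3059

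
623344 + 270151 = 893495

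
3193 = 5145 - 1952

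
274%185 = 89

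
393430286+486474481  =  879904767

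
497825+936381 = 1434206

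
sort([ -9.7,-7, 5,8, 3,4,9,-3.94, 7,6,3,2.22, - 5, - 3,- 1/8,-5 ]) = [ - 9.7,-7,-5, - 5,-3.94, - 3, - 1/8,2.22, 3, 3,4, 5, 6,7  ,  8,9 ]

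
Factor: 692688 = 2^4*3^1*14431^1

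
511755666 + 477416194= 989171860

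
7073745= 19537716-12463971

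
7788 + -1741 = 6047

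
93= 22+71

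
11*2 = 22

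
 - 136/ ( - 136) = 1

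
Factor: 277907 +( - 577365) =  - 299458= - 2^1*149729^1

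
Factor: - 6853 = - 7^1*11^1*89^1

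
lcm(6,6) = 6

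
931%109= 59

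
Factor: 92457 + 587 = 93044 = 2^2*7^1*3323^1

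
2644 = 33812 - 31168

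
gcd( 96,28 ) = 4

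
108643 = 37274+71369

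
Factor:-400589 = -7^1*89^1 * 643^1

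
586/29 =20 + 6/29 = 20.21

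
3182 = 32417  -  29235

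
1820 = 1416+404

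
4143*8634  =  35770662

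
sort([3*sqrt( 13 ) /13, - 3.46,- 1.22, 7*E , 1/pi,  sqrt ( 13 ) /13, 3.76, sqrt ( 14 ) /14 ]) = [ - 3.46,  -  1.22,sqrt( 14 )/14,sqrt( 13)/13, 1/pi, 3* sqrt(13) /13,3.76,7* E]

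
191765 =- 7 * ( - 27395)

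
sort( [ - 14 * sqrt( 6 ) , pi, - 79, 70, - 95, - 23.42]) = [ - 95 ,-79, - 14*sqrt( 6 ), - 23.42,pi,70 ] 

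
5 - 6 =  - 1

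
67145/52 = 1291 + 1/4 = 1291.25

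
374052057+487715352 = 861767409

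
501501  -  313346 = 188155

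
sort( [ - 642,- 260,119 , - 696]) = [- 696, - 642, - 260,119 ]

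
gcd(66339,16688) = 7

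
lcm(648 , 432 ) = 1296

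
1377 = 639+738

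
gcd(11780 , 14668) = 76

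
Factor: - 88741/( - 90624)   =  2^( - 9)*3^( - 1 )*59^( - 1 )*88741^1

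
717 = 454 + 263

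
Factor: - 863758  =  -2^1*7^1*103^1*599^1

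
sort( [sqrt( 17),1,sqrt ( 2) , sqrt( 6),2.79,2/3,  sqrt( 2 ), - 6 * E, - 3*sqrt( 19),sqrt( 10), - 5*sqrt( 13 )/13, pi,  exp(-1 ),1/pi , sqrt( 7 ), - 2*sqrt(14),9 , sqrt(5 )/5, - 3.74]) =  [ - 6*E, - 3 * sqrt( 19), - 2 * sqrt(14 ),  -  3.74,- 5*sqrt(13 )/13, 1/pi, exp (- 1),sqrt ( 5) /5,2/3,  1,  sqrt(2 ),sqrt(2 ),  sqrt( 6 ),sqrt(7), 2.79, pi,  sqrt (10), sqrt( 17 ),9] 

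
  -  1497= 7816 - 9313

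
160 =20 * 8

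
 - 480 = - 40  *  12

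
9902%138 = 104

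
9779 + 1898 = 11677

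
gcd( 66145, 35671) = 1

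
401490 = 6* 66915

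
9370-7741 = 1629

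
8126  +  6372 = 14498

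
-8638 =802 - 9440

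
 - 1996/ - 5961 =1996/5961 = 0.33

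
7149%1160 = 189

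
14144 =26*544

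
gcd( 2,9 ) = 1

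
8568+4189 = 12757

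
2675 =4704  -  2029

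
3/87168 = 1/29056 =0.00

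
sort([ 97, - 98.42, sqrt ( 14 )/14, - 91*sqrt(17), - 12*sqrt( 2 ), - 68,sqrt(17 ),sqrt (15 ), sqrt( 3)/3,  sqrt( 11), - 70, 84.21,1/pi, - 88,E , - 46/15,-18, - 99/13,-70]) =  [-91*sqrt(17), - 98.42, - 88, - 70, - 70, - 68,-18, - 12*sqrt( 2), - 99/13, - 46/15,sqrt(14)/14, 1/pi,sqrt (3 )/3,E,sqrt(11),sqrt (15),sqrt (17 ),84.21,97]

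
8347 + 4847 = 13194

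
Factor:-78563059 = -29^1* 61^1 * 89^1 * 499^1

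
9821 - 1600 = 8221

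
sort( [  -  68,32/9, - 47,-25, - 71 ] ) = [ - 71,- 68, - 47, - 25,32/9 ]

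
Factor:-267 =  - 3^1*89^1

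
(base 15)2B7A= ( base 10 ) 9340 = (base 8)22174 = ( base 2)10010001111100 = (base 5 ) 244330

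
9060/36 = 251 + 2/3  =  251.67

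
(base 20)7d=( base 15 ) A3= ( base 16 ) 99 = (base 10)153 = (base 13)BA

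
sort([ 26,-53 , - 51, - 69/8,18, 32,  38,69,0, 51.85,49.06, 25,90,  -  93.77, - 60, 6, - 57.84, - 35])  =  [ - 93.77, - 60,-57.84,-53,-51, - 35, - 69/8, 0, 6, 18, 25, 26, 32, 38,  49.06, 51.85, 69, 90 ] 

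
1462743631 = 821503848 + 641239783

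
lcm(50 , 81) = 4050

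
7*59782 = 418474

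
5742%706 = 94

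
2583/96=861/32 = 26.91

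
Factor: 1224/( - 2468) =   -  306/617 = - 2^1*3^2*17^1 * 617^( - 1)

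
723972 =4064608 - 3340636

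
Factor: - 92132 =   -  2^2*31^1* 743^1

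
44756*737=32985172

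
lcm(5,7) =35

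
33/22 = 3/2 = 1.50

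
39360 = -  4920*( - 8)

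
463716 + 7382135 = 7845851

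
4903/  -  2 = -4903/2 = - 2451.50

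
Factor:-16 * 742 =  - 11872 = - 2^5*7^1*53^1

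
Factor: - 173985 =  - 3^1*5^1*7^1 * 1657^1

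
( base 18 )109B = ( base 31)67m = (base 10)6005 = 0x1775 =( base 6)43445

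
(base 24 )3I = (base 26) 3c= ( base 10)90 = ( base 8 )132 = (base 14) 66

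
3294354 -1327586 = 1966768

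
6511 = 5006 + 1505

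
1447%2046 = 1447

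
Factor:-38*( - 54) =2^2*3^3*19^1 = 2052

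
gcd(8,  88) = 8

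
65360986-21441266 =43919720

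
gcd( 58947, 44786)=49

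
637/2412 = 637/2412 = 0.26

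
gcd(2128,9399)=1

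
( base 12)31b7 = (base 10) 5467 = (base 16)155B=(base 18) GFD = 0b1010101011011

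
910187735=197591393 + 712596342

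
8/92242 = 4/46121=0.00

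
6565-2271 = 4294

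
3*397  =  1191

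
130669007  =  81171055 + 49497952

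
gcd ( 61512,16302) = 66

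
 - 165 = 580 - 745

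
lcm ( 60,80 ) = 240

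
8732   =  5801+2931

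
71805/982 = 73 + 119/982 = 73.12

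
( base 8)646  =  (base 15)1d2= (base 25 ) GM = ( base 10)422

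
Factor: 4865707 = 7^1*11^1 * 29^1*2179^1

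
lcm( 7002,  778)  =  7002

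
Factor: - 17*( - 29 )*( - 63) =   -  31059 = -  3^2*7^1*17^1*29^1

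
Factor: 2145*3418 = 7331610= 2^1*3^1*5^1*11^1*13^1*1709^1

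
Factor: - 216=-2^3*3^3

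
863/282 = 3+17/282 = 3.06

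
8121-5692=2429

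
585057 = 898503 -313446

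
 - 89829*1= -89829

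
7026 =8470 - 1444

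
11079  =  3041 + 8038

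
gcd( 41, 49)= 1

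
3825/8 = 3825/8 = 478.12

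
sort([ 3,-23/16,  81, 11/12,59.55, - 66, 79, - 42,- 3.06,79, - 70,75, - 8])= [ - 70, - 66,-42, -8, - 3.06, - 23/16,11/12,3, 59.55,75, 79,79 , 81 ] 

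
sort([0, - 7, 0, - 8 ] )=[ - 8, - 7,0,0] 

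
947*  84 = 79548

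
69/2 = 69/2 = 34.50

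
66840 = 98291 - 31451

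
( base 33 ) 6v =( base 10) 229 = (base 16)E5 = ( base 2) 11100101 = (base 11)199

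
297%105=87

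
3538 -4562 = -1024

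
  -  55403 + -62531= - 117934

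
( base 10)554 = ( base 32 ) ha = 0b1000101010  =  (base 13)338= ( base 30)ie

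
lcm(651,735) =22785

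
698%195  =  113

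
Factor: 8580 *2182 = 18721560 = 2^3*3^1*5^1*11^1 *13^1 * 1091^1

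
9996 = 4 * 2499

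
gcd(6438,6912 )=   6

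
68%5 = 3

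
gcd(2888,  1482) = 38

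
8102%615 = 107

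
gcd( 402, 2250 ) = 6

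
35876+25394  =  61270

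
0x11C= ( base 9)345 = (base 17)GC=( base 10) 284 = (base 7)554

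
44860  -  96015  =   - 51155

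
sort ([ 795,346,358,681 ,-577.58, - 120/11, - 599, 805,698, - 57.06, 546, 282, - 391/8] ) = [ - 599 ,  -  577.58,  -  57.06,-391/8, - 120/11,282, 346,358,546,681, 698,  795,805] 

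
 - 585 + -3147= - 3732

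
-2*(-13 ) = 26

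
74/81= 74/81 =0.91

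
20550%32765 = 20550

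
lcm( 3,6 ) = 6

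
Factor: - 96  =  -2^5*3^1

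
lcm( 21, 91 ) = 273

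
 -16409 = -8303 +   -  8106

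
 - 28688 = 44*(  -  652) 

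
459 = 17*27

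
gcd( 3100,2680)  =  20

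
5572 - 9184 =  - 3612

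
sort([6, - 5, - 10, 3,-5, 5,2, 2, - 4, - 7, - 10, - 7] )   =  [ - 10, - 10, -7, - 7,-5, - 5, - 4 , 2,  2, 3, 5, 6 ]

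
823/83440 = 823/83440 = 0.01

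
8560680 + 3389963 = 11950643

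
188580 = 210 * 898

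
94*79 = 7426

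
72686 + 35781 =108467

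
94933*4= 379732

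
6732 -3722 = 3010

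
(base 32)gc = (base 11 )437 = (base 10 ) 524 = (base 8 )1014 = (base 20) 164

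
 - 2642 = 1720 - 4362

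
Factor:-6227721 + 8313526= 2085805  =  5^1*417161^1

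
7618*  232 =1767376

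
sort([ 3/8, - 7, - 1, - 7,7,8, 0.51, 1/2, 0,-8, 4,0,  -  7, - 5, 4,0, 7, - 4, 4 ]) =[ - 8, - 7,-7, - 7,-5,- 4,-1, 0, 0, 0,3/8, 1/2,0.51,4, 4, 4,7,  7,  8 ]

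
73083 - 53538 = 19545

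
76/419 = 76/419 = 0.18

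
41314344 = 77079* 536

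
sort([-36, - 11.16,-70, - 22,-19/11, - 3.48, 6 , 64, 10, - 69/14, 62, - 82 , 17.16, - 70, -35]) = [ - 82, - 70 ,-70, - 36,-35, - 22, - 11.16, - 69/14, - 3.48, - 19/11, 6,10, 17.16,62, 64]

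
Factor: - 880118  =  -2^1*19^2*23^1*53^1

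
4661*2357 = 10985977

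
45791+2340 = 48131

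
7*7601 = 53207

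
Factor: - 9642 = - 2^1*3^1*1607^1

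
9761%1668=1421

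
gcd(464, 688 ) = 16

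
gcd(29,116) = 29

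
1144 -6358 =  - 5214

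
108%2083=108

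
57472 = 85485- 28013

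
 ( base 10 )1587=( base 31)1k6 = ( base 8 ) 3063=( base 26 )291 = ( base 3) 2011210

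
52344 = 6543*8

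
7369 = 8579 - 1210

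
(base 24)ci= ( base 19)g2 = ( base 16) 132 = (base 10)306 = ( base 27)B9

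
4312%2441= 1871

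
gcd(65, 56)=1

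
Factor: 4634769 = 3^1*1544923^1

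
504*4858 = 2448432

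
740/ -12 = - 185/3 =-61.67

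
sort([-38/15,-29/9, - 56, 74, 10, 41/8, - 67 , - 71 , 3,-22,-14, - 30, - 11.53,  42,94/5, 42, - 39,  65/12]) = [ - 71, - 67,-56, - 39, - 30, - 22, - 14,-11.53,-29/9, - 38/15,3,41/8,65/12 , 10, 94/5, 42, 42 , 74]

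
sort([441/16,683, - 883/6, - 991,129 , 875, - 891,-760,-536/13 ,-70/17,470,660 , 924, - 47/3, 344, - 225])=[ - 991, - 891, - 760,  -  225, - 883/6 , - 536/13, -47/3, - 70/17,441/16, 129, 344,470, 660, 683,875,924]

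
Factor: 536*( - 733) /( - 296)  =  37^(-1 )*67^1*733^1 = 49111/37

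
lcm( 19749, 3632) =315984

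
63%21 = 0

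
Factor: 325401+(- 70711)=2^1*5^1*25469^1=254690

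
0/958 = 0 = 0.00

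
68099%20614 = 6257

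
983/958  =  1 +25/958  =  1.03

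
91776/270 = 339 + 41/45=339.91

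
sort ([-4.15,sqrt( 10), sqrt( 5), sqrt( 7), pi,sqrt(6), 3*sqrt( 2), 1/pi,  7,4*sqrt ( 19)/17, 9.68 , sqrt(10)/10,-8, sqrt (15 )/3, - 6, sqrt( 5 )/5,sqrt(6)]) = [-8, - 6,  -  4.15, sqrt( 10)/10, 1/pi, sqrt(5)/5,4*sqrt (19)/17, sqrt(15)/3,sqrt(5 ), sqrt( 6), sqrt(6), sqrt ( 7),pi, sqrt( 10), 3*sqrt ( 2 ),7,9.68]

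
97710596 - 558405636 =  - 460695040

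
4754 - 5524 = -770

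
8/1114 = 4/557 = 0.01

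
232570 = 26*8945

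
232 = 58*4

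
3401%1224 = 953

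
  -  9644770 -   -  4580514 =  - 5064256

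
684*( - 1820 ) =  - 1244880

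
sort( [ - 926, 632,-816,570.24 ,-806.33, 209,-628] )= [ - 926, - 816, - 806.33,  -  628, 209, 570.24,632]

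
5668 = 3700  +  1968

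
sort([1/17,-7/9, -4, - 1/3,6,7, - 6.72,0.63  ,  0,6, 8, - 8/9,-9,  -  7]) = [-9,-7, - 6.72, - 4, -8/9, - 7/9, - 1/3, 0,1/17, 0.63, 6, 6, 7,8 ] 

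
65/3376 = 65/3376  =  0.02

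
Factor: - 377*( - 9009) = 3^2*7^1*11^1 * 13^2 * 29^1 = 3396393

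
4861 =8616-3755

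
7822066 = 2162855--5659211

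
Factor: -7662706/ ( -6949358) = 3831353/3474679 = 13^( - 1 )*23^( - 1 )*337^1*11369^1*11621^( - 1 )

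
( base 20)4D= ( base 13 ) 72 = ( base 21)49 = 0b1011101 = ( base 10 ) 93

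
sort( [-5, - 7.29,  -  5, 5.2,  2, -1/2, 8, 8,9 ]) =[ - 7.29, - 5,-5, - 1/2, 2,5.2, 8,8,  9]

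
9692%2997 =701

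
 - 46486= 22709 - 69195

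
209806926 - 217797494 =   -  7990568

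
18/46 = 9/23 = 0.39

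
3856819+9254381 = 13111200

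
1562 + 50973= 52535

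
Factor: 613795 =5^1*7^1 * 13^1*19^1*71^1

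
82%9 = 1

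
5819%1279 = 703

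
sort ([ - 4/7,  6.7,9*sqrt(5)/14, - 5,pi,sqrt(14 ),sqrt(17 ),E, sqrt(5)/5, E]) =[ - 5,-4/7,sqrt( 5 ) /5,  9 * sqrt ( 5)/14,E,  E,pi,sqrt( 14),sqrt (17),6.7]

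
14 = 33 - 19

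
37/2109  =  1/57 = 0.02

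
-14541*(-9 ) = 130869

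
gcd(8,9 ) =1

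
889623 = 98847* 9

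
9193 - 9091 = 102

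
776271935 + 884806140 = 1661078075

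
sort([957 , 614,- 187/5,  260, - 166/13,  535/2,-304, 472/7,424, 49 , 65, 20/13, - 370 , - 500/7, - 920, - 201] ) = [- 920, - 370,-304, - 201, - 500/7, - 187/5,-166/13,  20/13,  49,65,472/7,260,535/2, 424,614 , 957 ]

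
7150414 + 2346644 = 9497058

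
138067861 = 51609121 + 86458740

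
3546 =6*591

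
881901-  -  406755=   1288656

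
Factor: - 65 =  -  5^1*13^1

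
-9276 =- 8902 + -374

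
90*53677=4830930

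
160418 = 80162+80256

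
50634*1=50634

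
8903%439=123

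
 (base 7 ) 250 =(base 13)A3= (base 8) 205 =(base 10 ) 133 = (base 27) 4P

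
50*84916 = 4245800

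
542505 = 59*9195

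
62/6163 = 62/6163 = 0.01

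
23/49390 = 23/49390 = 0.00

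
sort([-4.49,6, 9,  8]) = [ - 4.49, 6, 8 , 9]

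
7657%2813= 2031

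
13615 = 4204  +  9411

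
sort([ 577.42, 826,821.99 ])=[ 577.42,821.99,  826 ]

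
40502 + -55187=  - 14685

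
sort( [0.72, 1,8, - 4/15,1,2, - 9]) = [-9,-4/15,0.72,1,1,  2,8]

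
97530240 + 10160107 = 107690347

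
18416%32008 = 18416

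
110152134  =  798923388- 688771254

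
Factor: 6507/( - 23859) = -3^1*11^( - 1)=- 3/11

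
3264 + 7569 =10833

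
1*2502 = 2502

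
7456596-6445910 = 1010686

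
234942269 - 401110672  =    -  166168403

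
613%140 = 53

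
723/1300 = 723/1300= 0.56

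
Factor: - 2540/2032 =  - 5/4 = - 2^( - 2)*5^1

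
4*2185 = 8740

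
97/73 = 1 + 24/73 =1.33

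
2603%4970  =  2603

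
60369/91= 60369/91 = 663.40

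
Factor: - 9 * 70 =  - 630 = - 2^1*3^2*  5^1*7^1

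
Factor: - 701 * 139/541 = - 97439/541 = - 139^1*541^( - 1) * 701^1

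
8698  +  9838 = 18536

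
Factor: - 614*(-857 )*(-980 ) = -2^3*5^1*7^2*307^1*857^1 = -515674040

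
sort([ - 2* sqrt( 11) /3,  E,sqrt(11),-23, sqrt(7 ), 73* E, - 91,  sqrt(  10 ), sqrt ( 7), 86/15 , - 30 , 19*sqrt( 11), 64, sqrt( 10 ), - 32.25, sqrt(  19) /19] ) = [ - 91, - 32.25, - 30, - 23,-2*sqrt( 11)/3,sqrt( 19)/19,sqrt(7), sqrt(7 ), E,sqrt( 10), sqrt( 10 ), sqrt( 11), 86/15, 19*sqrt(11 ), 64, 73 *E ]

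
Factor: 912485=5^1*7^1 * 29^2*31^1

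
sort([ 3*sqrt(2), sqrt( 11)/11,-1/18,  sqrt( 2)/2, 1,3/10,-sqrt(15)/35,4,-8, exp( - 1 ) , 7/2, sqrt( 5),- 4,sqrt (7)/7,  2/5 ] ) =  [ - 8,-4, - sqrt(15)/35, - 1/18,3/10,sqrt ( 11)/11,  exp( - 1) , sqrt( 7)/7 , 2/5, sqrt( 2)/2,1, sqrt( 5),7/2, 4,3*sqrt( 2)] 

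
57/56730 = 19/18910=0.00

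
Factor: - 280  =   - 2^3*5^1 * 7^1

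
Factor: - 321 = -3^1*107^1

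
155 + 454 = 609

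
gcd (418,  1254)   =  418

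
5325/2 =2662 +1/2 = 2662.50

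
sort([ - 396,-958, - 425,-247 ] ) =[ - 958, - 425,  -  396, - 247 ]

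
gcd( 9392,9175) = 1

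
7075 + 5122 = 12197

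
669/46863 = 223/15621 = 0.01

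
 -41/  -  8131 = 41/8131  =  0.01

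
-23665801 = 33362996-57028797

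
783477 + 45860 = 829337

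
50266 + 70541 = 120807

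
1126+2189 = 3315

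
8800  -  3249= 5551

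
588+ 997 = 1585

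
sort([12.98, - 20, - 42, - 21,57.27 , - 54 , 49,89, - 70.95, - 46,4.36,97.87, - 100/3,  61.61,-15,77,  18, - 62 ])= [-70.95, - 62, - 54 , - 46, - 42, - 100/3, - 21,-20,-15,  4.36, 12.98,18,49,57.27,61.61, 77,89,97.87 ]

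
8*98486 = 787888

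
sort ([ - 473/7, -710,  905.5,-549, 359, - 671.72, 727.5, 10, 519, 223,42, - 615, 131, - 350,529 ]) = [ - 710, - 671.72, - 615, - 549, - 350, - 473/7, 10 , 42, 131, 223, 359, 519, 529, 727.5, 905.5] 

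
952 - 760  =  192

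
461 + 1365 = 1826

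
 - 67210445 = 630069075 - 697279520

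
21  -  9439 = - 9418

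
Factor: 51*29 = 3^1*17^1*29^1 = 1479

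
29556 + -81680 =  - 52124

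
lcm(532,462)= 17556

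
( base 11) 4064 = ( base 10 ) 5394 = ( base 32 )58I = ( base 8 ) 12422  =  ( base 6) 40550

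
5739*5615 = 32224485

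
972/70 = 486/35 = 13.89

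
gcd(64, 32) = 32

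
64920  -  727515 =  - 662595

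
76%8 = 4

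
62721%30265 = 2191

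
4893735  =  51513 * 95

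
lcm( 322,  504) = 11592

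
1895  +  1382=3277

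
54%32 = 22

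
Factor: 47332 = 2^2*11833^1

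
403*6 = 2418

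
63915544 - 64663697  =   - 748153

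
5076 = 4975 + 101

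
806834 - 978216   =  -171382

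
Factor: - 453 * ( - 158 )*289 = 2^1*3^1 * 17^2 *79^1*151^1 = 20684886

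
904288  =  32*28259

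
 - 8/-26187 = 8/26187  =  0.00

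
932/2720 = 233/680  =  0.34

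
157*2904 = 455928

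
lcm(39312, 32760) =196560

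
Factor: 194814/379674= 3^(  -  1 )*89^( - 1) * 137^1 = 137/267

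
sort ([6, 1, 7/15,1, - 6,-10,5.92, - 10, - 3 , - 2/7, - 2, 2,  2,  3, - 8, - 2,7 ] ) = [ - 10, - 10,-8, - 6, - 3, - 2, - 2,-2/7,7/15, 1, 1,  2, 2 , 3, 5.92, 6, 7 ]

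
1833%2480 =1833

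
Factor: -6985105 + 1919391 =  - 2^1*41^1 * 163^1 *379^1 = - 5065714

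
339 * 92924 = 31501236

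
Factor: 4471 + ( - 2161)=2310= 2^1 * 3^1 * 5^1*7^1*11^1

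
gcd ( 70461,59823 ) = 9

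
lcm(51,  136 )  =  408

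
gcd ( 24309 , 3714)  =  3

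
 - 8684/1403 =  - 8684/1403 =- 6.19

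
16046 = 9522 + 6524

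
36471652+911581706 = 948053358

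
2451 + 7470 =9921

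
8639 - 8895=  - 256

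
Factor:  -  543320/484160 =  - 799/712 = - 2^( - 3)*17^1*47^1 *89^( - 1)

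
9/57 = 3/19= 0.16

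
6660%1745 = 1425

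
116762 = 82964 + 33798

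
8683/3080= 2 + 2523/3080 = 2.82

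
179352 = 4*44838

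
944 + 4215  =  5159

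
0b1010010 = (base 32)2I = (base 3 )10001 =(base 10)82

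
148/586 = 74/293 = 0.25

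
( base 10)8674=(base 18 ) 18dg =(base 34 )7H4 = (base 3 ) 102220021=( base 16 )21E2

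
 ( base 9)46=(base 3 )1120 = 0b101010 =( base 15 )2c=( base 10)42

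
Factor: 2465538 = 2^1 * 3^1*163^1*  2521^1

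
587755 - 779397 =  - 191642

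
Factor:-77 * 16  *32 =-39424 = - 2^9*7^1*11^1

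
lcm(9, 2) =18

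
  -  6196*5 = -30980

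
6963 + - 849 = 6114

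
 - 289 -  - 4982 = 4693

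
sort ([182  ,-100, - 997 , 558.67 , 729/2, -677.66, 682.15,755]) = [-997,-677.66 , - 100, 182,729/2 , 558.67  ,  682.15,755]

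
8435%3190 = 2055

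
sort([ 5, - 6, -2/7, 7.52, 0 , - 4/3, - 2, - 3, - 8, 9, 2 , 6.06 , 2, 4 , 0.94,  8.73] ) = [ - 8, - 6, - 3, - 2, - 4/3,-2/7, 0, 0.94, 2, 2, 4, 5,6.06, 7.52, 8.73, 9]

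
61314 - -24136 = 85450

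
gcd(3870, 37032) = 6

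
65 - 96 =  -31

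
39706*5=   198530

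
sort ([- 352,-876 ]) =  [-876, - 352]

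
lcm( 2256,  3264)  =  153408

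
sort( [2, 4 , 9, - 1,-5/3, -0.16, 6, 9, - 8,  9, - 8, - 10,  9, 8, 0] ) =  [-10, - 8,-8, - 5/3, - 1, - 0.16,0, 2, 4,  6,8, 9,9, 9, 9]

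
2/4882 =1/2441   =  0.00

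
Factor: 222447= 3^1*74149^1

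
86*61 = 5246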